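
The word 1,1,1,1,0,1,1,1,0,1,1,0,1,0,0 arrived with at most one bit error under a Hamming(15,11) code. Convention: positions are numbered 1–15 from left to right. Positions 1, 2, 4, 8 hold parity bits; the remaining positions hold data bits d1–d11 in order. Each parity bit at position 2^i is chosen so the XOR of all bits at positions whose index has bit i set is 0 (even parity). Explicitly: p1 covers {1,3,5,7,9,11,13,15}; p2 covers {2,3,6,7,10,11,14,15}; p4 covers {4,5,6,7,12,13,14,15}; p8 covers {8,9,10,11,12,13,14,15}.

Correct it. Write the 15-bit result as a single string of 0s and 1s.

011101110110100

s1 (pos 1,3,5,7,9,11,13,15): 1⊕1⊕0⊕1⊕0⊕1⊕1⊕0 = 1
s2 (pos 2,3,6,7,10,11,14,15): 1⊕1⊕1⊕1⊕1⊕1⊕0⊕0 = 0
s4 (pos 4,5,6,7,12,13,14,15): 1⊕0⊕1⊕1⊕0⊕1⊕0⊕0 = 0
s8 (pos 8,9,10,11,12,13,14,15): 1⊕0⊕1⊕1⊕0⊕1⊕0⊕0 = 0
Syndrome s8…s1 = 0001 → error at position 1.
Flip position 1: 111101110110100 → 011101110110100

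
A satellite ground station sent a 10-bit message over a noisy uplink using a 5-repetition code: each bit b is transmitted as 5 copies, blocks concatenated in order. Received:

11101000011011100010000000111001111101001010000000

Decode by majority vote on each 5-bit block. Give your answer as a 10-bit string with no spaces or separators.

Block 1 (11101): 4 ones → 1
Block 2 (00001): 1 one → 0
Block 3 (10111): 4 ones → 1
Block 4 (00010): 1 one → 0
Block 5 (00000): 0 ones → 0
Block 6 (01110): 3 ones → 1
Block 7 (01111): 4 ones → 1
Block 8 (10100): 2 ones → 0
Block 9 (10100): 2 ones → 0
Block 10 (00000): 0 ones → 0

1010011000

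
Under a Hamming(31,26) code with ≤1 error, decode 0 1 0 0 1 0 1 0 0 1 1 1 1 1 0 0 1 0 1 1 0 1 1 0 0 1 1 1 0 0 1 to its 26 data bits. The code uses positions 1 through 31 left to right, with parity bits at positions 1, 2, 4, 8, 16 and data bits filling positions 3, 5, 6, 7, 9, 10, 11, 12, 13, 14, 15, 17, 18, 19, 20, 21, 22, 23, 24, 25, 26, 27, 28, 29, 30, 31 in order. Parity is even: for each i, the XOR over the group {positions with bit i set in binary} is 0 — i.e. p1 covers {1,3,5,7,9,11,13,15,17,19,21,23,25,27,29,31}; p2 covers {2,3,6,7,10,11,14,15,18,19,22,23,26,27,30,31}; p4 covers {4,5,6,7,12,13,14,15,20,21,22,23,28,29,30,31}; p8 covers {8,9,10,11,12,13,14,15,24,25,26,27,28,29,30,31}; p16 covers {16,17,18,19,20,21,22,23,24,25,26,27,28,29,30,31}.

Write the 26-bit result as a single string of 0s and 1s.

s1 (pos 1,3,5,7,9,11,13,15,17,19,21,23,25,27,29,31): 0⊕0⊕1⊕1⊕0⊕1⊕1⊕0⊕1⊕1⊕0⊕1⊕0⊕1⊕0⊕1 = 1
s2 (pos 2,3,6,7,10,11,14,15,18,19,22,23,26,27,30,31): 1⊕0⊕0⊕1⊕1⊕1⊕1⊕0⊕0⊕1⊕1⊕1⊕1⊕1⊕0⊕1 = 1
s4 (pos 4,5,6,7,12,13,14,15,20,21,22,23,28,29,30,31): 0⊕1⊕0⊕1⊕1⊕1⊕1⊕0⊕1⊕0⊕1⊕1⊕1⊕0⊕0⊕1 = 0
s8 (pos 8,9,10,11,12,13,14,15,24,25,26,27,28,29,30,31): 0⊕0⊕1⊕1⊕1⊕1⊕1⊕0⊕0⊕0⊕1⊕1⊕1⊕0⊕0⊕1 = 1
s16 (pos 16,17,18,19,20,21,22,23,24,25,26,27,28,29,30,31): 0⊕1⊕0⊕1⊕1⊕0⊕1⊕1⊕0⊕0⊕1⊕1⊕1⊕0⊕0⊕1 = 1
Syndrome s16…s1 = 11011 → error at position 27.
Flip position 27: 0100101001111100101101100111001 → 0100101001111100101101100101001
Read data bits from positions 3,5,6,7,9,10,11,12,13,14,15,17,18,19,20,21,22,23,24,25,26,27,28,29,30,31: 01010111110101101100101001

01010111110101101100101001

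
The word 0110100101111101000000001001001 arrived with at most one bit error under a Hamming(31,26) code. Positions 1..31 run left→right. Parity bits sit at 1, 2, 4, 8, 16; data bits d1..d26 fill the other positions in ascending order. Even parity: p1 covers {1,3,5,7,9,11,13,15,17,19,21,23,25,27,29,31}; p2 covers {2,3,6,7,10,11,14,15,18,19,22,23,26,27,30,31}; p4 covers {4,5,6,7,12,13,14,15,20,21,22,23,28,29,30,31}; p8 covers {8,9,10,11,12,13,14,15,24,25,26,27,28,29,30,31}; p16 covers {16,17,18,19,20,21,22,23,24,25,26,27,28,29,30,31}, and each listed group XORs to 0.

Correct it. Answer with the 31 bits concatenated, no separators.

s1 (pos 1,3,5,7,9,11,13,15,17,19,21,23,25,27,29,31): 0⊕1⊕1⊕0⊕0⊕1⊕1⊕0⊕0⊕0⊕0⊕0⊕1⊕0⊕0⊕1 = 0
s2 (pos 2,3,6,7,10,11,14,15,18,19,22,23,26,27,30,31): 1⊕1⊕0⊕0⊕1⊕1⊕1⊕0⊕0⊕0⊕0⊕0⊕0⊕0⊕0⊕1 = 0
s4 (pos 4,5,6,7,12,13,14,15,20,21,22,23,28,29,30,31): 0⊕1⊕0⊕0⊕1⊕1⊕1⊕0⊕0⊕0⊕0⊕0⊕1⊕0⊕0⊕1 = 0
s8 (pos 8,9,10,11,12,13,14,15,24,25,26,27,28,29,30,31): 1⊕0⊕1⊕1⊕1⊕1⊕1⊕0⊕0⊕1⊕0⊕0⊕1⊕0⊕0⊕1 = 1
s16 (pos 16,17,18,19,20,21,22,23,24,25,26,27,28,29,30,31): 1⊕0⊕0⊕0⊕0⊕0⊕0⊕0⊕0⊕1⊕0⊕0⊕1⊕0⊕0⊕1 = 0
Syndrome s16…s1 = 01000 → error at position 8.
Flip position 8: 0110100101111101000000001001001 → 0110100001111101000000001001001

0110100001111101000000001001001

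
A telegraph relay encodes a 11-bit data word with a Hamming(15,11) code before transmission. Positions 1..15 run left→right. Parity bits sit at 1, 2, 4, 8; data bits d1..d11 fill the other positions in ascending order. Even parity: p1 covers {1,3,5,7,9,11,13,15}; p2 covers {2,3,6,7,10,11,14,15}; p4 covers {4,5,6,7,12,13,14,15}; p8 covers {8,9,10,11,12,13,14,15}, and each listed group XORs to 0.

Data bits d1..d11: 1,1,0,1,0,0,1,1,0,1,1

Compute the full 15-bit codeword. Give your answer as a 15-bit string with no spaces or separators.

111110100011011

Place data at non-parity positions: p1 p2 1 p4 1 0 1 p8 0 0 1 1 0 1 1
p1 (pos 1,3,5,7,9,11,13,15): XOR of data positions = 1⊕1⊕1⊕0⊕1⊕0⊕1 = 1
p2 (pos 2,3,6,7,10,11,14,15): XOR of data positions = 1⊕0⊕1⊕0⊕1⊕1⊕1 = 1
p4 (pos 4,5,6,7,12,13,14,15): XOR of data positions = 1⊕0⊕1⊕1⊕0⊕1⊕1 = 1
p8 (pos 8,9,10,11,12,13,14,15): XOR of data positions = 0⊕0⊕1⊕1⊕0⊕1⊕1 = 0
Codeword: 111110100011011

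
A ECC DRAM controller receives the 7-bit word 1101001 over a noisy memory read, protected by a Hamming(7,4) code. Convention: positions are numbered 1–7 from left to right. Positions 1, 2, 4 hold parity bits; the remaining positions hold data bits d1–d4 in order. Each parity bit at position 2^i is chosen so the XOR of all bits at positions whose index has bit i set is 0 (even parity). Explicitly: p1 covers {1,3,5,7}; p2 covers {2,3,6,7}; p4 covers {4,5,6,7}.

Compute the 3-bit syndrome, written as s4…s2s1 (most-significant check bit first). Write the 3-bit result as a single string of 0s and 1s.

000

s1 (pos 1,3,5,7): 1⊕0⊕0⊕1 = 0
s2 (pos 2,3,6,7): 1⊕0⊕0⊕1 = 0
s4 (pos 4,5,6,7): 1⊕0⊕0⊕1 = 0
Syndrome s4…s1 = 000 → no error.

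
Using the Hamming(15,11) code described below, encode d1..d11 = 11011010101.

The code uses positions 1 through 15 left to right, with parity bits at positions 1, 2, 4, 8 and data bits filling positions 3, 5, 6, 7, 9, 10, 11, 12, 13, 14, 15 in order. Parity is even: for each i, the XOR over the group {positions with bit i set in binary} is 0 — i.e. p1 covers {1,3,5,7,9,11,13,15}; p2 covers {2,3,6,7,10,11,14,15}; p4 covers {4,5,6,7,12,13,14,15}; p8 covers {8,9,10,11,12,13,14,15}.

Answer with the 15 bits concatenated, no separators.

Place data at non-parity positions: p1 p2 1 p4 1 0 1 p8 1 0 1 0 1 0 1
p1 (pos 1,3,5,7,9,11,13,15): XOR of data positions = 1⊕1⊕1⊕1⊕1⊕1⊕1 = 1
p2 (pos 2,3,6,7,10,11,14,15): XOR of data positions = 1⊕0⊕1⊕0⊕1⊕0⊕1 = 0
p4 (pos 4,5,6,7,12,13,14,15): XOR of data positions = 1⊕0⊕1⊕0⊕1⊕0⊕1 = 0
p8 (pos 8,9,10,11,12,13,14,15): XOR of data positions = 1⊕0⊕1⊕0⊕1⊕0⊕1 = 0
Codeword: 101010101010101

101010101010101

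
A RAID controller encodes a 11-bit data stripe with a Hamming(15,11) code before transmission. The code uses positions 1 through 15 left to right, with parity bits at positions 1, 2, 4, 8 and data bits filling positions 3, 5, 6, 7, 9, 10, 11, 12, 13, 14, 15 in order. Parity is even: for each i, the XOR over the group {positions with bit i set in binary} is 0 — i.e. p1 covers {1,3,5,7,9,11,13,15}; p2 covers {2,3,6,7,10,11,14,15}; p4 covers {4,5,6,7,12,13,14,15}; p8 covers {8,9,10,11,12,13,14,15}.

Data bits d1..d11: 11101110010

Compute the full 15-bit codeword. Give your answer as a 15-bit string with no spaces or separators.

Place data at non-parity positions: p1 p2 1 p4 1 1 0 p8 1 1 1 0 0 1 0
p1 (pos 1,3,5,7,9,11,13,15): XOR of data positions = 1⊕1⊕0⊕1⊕1⊕0⊕0 = 0
p2 (pos 2,3,6,7,10,11,14,15): XOR of data positions = 1⊕1⊕0⊕1⊕1⊕1⊕0 = 1
p4 (pos 4,5,6,7,12,13,14,15): XOR of data positions = 1⊕1⊕0⊕0⊕0⊕1⊕0 = 1
p8 (pos 8,9,10,11,12,13,14,15): XOR of data positions = 1⊕1⊕1⊕0⊕0⊕1⊕0 = 0
Codeword: 011111001110010

011111001110010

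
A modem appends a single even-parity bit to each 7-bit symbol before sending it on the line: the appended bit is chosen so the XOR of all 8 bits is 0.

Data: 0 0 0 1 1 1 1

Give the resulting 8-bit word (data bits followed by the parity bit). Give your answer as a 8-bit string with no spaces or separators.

00011110

XOR of the 7 data bits: 0⊕0⊕0⊕1⊕1⊕1⊕1 = 0
Parity bit = 0 (so all 8 bits XOR to 0).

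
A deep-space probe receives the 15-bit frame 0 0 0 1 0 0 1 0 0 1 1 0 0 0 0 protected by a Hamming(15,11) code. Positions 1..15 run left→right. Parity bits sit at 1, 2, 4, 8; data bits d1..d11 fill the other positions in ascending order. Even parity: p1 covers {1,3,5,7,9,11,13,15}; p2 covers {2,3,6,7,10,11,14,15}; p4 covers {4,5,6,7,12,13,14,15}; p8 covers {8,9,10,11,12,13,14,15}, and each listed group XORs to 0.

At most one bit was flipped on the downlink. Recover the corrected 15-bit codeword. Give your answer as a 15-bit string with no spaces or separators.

010100100110000

s1 (pos 1,3,5,7,9,11,13,15): 0⊕0⊕0⊕1⊕0⊕1⊕0⊕0 = 0
s2 (pos 2,3,6,7,10,11,14,15): 0⊕0⊕0⊕1⊕1⊕1⊕0⊕0 = 1
s4 (pos 4,5,6,7,12,13,14,15): 1⊕0⊕0⊕1⊕0⊕0⊕0⊕0 = 0
s8 (pos 8,9,10,11,12,13,14,15): 0⊕0⊕1⊕1⊕0⊕0⊕0⊕0 = 0
Syndrome s8…s1 = 0010 → error at position 2.
Flip position 2: 000100100110000 → 010100100110000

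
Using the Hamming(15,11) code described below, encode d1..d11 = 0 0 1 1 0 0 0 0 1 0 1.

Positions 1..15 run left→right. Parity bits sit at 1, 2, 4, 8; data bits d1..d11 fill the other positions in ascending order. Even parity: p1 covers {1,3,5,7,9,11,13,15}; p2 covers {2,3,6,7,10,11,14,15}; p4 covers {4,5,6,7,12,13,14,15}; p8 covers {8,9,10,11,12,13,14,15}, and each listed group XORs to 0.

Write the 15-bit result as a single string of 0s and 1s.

Place data at non-parity positions: p1 p2 0 p4 0 1 1 p8 0 0 0 0 1 0 1
p1 (pos 1,3,5,7,9,11,13,15): XOR of data positions = 0⊕0⊕1⊕0⊕0⊕1⊕1 = 1
p2 (pos 2,3,6,7,10,11,14,15): XOR of data positions = 0⊕1⊕1⊕0⊕0⊕0⊕1 = 1
p4 (pos 4,5,6,7,12,13,14,15): XOR of data positions = 0⊕1⊕1⊕0⊕1⊕0⊕1 = 0
p8 (pos 8,9,10,11,12,13,14,15): XOR of data positions = 0⊕0⊕0⊕0⊕1⊕0⊕1 = 0
Codeword: 110001100000101

110001100000101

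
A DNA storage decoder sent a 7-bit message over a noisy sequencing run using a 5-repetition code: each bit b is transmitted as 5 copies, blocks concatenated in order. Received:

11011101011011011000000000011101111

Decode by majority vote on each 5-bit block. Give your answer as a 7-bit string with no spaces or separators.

Block 1 (11011): 4 ones → 1
Block 2 (10101): 3 ones → 1
Block 3 (10110): 3 ones → 1
Block 4 (11000): 2 ones → 0
Block 5 (00000): 0 ones → 0
Block 6 (00111): 3 ones → 1
Block 7 (01111): 4 ones → 1

1110011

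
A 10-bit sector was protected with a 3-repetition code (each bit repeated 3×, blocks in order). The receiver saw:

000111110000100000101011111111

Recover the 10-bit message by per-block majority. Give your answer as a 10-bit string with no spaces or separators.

Block 1 (000): 0 ones → 0
Block 2 (111): 3 ones → 1
Block 3 (110): 2 ones → 1
Block 4 (000): 0 ones → 0
Block 5 (100): 1 one → 0
Block 6 (000): 0 ones → 0
Block 7 (101): 2 ones → 1
Block 8 (011): 2 ones → 1
Block 9 (111): 3 ones → 1
Block 10 (111): 3 ones → 1

0110001111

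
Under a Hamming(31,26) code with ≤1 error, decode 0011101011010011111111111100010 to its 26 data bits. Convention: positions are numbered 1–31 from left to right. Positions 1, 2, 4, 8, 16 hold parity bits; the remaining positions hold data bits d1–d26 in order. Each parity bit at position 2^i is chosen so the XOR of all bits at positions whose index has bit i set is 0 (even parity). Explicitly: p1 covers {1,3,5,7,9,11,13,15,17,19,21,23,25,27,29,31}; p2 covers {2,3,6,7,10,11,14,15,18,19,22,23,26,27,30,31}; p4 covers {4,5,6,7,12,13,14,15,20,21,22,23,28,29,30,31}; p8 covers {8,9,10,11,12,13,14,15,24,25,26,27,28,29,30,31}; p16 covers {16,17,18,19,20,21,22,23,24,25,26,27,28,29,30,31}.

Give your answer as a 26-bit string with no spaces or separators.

11011101001111111111100010

s1 (pos 1,3,5,7,9,11,13,15,17,19,21,23,25,27,29,31): 0⊕1⊕1⊕1⊕1⊕0⊕0⊕1⊕1⊕1⊕1⊕1⊕1⊕0⊕0⊕0 = 0
s2 (pos 2,3,6,7,10,11,14,15,18,19,22,23,26,27,30,31): 0⊕1⊕0⊕1⊕1⊕0⊕0⊕1⊕1⊕1⊕1⊕1⊕1⊕0⊕1⊕0 = 0
s4 (pos 4,5,6,7,12,13,14,15,20,21,22,23,28,29,30,31): 1⊕1⊕0⊕1⊕1⊕0⊕0⊕1⊕1⊕1⊕1⊕1⊕0⊕0⊕1⊕0 = 0
s8 (pos 8,9,10,11,12,13,14,15,24,25,26,27,28,29,30,31): 0⊕1⊕1⊕0⊕1⊕0⊕0⊕1⊕1⊕1⊕1⊕0⊕0⊕0⊕1⊕0 = 0
s16 (pos 16,17,18,19,20,21,22,23,24,25,26,27,28,29,30,31): 1⊕1⊕1⊕1⊕1⊕1⊕1⊕1⊕1⊕1⊕1⊕0⊕0⊕0⊕1⊕0 = 0
Syndrome s16…s1 = 00000 → no error.
Read data bits from positions 3,5,6,7,9,10,11,12,13,14,15,17,18,19,20,21,22,23,24,25,26,27,28,29,30,31: 11011101001111111111100010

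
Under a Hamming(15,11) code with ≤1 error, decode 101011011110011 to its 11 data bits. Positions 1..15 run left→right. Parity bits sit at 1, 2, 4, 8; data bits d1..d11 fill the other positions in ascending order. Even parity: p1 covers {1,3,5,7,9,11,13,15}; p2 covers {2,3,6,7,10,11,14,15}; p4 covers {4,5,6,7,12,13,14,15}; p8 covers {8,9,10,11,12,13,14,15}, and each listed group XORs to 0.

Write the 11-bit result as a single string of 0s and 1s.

11101110011

s1 (pos 1,3,5,7,9,11,13,15): 1⊕1⊕1⊕0⊕1⊕1⊕0⊕1 = 0
s2 (pos 2,3,6,7,10,11,14,15): 0⊕1⊕1⊕0⊕1⊕1⊕1⊕1 = 0
s4 (pos 4,5,6,7,12,13,14,15): 0⊕1⊕1⊕0⊕0⊕0⊕1⊕1 = 0
s8 (pos 8,9,10,11,12,13,14,15): 1⊕1⊕1⊕1⊕0⊕0⊕1⊕1 = 0
Syndrome s8…s1 = 0000 → no error.
Read data bits from positions 3,5,6,7,9,10,11,12,13,14,15: 11101110011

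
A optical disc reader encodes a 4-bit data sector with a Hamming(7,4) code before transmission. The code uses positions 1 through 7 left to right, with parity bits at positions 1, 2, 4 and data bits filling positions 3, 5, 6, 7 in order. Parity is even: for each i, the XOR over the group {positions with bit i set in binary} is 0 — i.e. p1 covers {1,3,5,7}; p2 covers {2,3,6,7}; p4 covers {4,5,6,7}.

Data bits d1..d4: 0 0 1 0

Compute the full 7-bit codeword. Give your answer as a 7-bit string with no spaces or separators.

Place data at non-parity positions: p1 p2 0 p4 0 1 0
p1 (pos 1,3,5,7): XOR of data positions = 0⊕0⊕0 = 0
p2 (pos 2,3,6,7): XOR of data positions = 0⊕1⊕0 = 1
p4 (pos 4,5,6,7): XOR of data positions = 0⊕1⊕0 = 1
Codeword: 0101010

0101010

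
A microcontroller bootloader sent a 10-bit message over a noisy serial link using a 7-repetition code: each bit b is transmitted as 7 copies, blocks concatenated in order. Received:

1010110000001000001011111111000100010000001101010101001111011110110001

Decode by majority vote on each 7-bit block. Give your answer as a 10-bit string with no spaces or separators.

Block 1 (1010110): 4 ones → 1
Block 2 (0000010): 1 one → 0
Block 3 (0000101): 2 ones → 0
Block 4 (1111111): 7 ones → 1
Block 5 (0001000): 1 one → 0
Block 6 (1000000): 1 one → 0
Block 7 (1101010): 4 ones → 1
Block 8 (1010011): 4 ones → 1
Block 9 (1101111): 6 ones → 1
Block 10 (0110001): 3 ones → 0

1001001110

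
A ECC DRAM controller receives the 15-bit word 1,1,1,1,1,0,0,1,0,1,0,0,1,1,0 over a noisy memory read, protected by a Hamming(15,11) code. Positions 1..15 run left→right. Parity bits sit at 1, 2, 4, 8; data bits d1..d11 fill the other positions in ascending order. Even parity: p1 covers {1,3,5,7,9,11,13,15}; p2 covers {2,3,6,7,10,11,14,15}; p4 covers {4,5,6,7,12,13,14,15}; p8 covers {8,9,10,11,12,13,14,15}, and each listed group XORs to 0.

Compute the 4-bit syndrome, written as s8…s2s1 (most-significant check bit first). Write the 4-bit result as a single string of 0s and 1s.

s1 (pos 1,3,5,7,9,11,13,15): 1⊕1⊕1⊕0⊕0⊕0⊕1⊕0 = 0
s2 (pos 2,3,6,7,10,11,14,15): 1⊕1⊕0⊕0⊕1⊕0⊕1⊕0 = 0
s4 (pos 4,5,6,7,12,13,14,15): 1⊕1⊕0⊕0⊕0⊕1⊕1⊕0 = 0
s8 (pos 8,9,10,11,12,13,14,15): 1⊕0⊕1⊕0⊕0⊕1⊕1⊕0 = 0
Syndrome s8…s1 = 0000 → no error.

0000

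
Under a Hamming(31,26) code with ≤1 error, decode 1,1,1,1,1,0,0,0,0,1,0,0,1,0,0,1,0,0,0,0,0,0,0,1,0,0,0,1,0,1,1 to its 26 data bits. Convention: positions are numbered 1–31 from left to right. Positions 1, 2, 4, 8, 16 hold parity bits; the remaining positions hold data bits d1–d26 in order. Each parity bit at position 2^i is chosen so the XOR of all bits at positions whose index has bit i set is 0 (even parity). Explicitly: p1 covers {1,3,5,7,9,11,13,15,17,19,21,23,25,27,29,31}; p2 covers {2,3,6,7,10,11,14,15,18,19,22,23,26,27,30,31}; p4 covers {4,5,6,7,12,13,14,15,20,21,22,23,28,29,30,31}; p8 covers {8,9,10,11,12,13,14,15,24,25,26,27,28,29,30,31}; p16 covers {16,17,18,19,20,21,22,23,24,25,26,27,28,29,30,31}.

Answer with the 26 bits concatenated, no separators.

11000100100001000010001011

s1 (pos 1,3,5,7,9,11,13,15,17,19,21,23,25,27,29,31): 1⊕1⊕1⊕0⊕0⊕0⊕1⊕0⊕0⊕0⊕0⊕0⊕0⊕0⊕0⊕1 = 1
s2 (pos 2,3,6,7,10,11,14,15,18,19,22,23,26,27,30,31): 1⊕1⊕0⊕0⊕1⊕0⊕0⊕0⊕0⊕0⊕0⊕0⊕0⊕0⊕1⊕1 = 1
s4 (pos 4,5,6,7,12,13,14,15,20,21,22,23,28,29,30,31): 1⊕1⊕0⊕0⊕0⊕1⊕0⊕0⊕0⊕0⊕0⊕0⊕1⊕0⊕1⊕1 = 0
s8 (pos 8,9,10,11,12,13,14,15,24,25,26,27,28,29,30,31): 0⊕0⊕1⊕0⊕0⊕1⊕0⊕0⊕1⊕0⊕0⊕0⊕1⊕0⊕1⊕1 = 0
s16 (pos 16,17,18,19,20,21,22,23,24,25,26,27,28,29,30,31): 1⊕0⊕0⊕0⊕0⊕0⊕0⊕0⊕1⊕0⊕0⊕0⊕1⊕0⊕1⊕1 = 1
Syndrome s16…s1 = 10011 → error at position 19.
Flip position 19: 1111100001001001000000010001011 → 1111100001001001001000010001011
Read data bits from positions 3,5,6,7,9,10,11,12,13,14,15,17,18,19,20,21,22,23,24,25,26,27,28,29,30,31: 11000100100001000010001011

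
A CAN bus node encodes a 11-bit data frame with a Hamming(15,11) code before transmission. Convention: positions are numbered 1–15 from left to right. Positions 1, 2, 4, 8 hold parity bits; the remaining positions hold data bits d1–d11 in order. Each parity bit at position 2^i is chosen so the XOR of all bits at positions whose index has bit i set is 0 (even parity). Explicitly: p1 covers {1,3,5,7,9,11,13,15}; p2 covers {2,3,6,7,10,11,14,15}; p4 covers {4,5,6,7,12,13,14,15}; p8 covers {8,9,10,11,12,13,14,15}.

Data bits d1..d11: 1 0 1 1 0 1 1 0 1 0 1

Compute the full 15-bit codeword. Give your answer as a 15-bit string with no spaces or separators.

Place data at non-parity positions: p1 p2 1 p4 0 1 1 p8 0 1 1 0 1 0 1
p1 (pos 1,3,5,7,9,11,13,15): XOR of data positions = 1⊕0⊕1⊕0⊕1⊕1⊕1 = 1
p2 (pos 2,3,6,7,10,11,14,15): XOR of data positions = 1⊕1⊕1⊕1⊕1⊕0⊕1 = 0
p4 (pos 4,5,6,7,12,13,14,15): XOR of data positions = 0⊕1⊕1⊕0⊕1⊕0⊕1 = 0
p8 (pos 8,9,10,11,12,13,14,15): XOR of data positions = 0⊕1⊕1⊕0⊕1⊕0⊕1 = 0
Codeword: 101001100110101

101001100110101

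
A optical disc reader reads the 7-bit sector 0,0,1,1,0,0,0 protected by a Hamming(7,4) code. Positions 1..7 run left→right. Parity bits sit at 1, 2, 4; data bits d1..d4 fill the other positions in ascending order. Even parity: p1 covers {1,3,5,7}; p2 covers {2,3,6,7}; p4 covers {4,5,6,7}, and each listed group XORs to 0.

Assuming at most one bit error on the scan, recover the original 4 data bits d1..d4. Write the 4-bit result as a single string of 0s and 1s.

1001

s1 (pos 1,3,5,7): 0⊕1⊕0⊕0 = 1
s2 (pos 2,3,6,7): 0⊕1⊕0⊕0 = 1
s4 (pos 4,5,6,7): 1⊕0⊕0⊕0 = 1
Syndrome s4…s1 = 111 → error at position 7.
Flip position 7: 0011000 → 0011001
Read data bits from positions 3,5,6,7: 1001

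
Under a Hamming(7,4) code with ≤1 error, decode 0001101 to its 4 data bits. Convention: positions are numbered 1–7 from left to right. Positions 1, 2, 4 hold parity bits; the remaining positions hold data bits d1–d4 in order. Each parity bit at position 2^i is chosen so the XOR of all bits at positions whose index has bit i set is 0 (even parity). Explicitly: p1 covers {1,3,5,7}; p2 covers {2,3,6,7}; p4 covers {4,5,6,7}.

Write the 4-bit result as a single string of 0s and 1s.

0111

s1 (pos 1,3,5,7): 0⊕0⊕1⊕1 = 0
s2 (pos 2,3,6,7): 0⊕0⊕0⊕1 = 1
s4 (pos 4,5,6,7): 1⊕1⊕0⊕1 = 1
Syndrome s4…s1 = 110 → error at position 6.
Flip position 6: 0001101 → 0001111
Read data bits from positions 3,5,6,7: 0111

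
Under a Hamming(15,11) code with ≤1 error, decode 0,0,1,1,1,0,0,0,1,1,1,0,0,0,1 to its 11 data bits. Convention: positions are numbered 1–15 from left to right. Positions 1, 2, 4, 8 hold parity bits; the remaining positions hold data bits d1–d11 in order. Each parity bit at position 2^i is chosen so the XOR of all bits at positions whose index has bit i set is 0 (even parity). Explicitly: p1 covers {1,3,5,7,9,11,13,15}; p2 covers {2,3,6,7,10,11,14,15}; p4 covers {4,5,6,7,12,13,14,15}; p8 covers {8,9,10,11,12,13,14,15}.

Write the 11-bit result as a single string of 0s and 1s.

s1 (pos 1,3,5,7,9,11,13,15): 0⊕1⊕1⊕0⊕1⊕1⊕0⊕1 = 1
s2 (pos 2,3,6,7,10,11,14,15): 0⊕1⊕0⊕0⊕1⊕1⊕0⊕1 = 0
s4 (pos 4,5,6,7,12,13,14,15): 1⊕1⊕0⊕0⊕0⊕0⊕0⊕1 = 1
s8 (pos 8,9,10,11,12,13,14,15): 0⊕1⊕1⊕1⊕0⊕0⊕0⊕1 = 0
Syndrome s8…s1 = 0101 → error at position 5.
Flip position 5: 001110001110001 → 001100001110001
Read data bits from positions 3,5,6,7,9,10,11,12,13,14,15: 10001110001

10001110001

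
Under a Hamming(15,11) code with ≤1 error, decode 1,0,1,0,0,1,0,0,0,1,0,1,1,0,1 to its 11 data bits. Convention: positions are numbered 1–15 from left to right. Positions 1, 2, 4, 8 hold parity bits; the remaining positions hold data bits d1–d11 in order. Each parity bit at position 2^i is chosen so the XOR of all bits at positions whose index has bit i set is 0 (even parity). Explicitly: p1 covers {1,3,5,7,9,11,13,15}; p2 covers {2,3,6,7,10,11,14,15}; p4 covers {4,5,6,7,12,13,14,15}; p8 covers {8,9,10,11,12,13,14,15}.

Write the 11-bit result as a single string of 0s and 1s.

10100101101

s1 (pos 1,3,5,7,9,11,13,15): 1⊕1⊕0⊕0⊕0⊕0⊕1⊕1 = 0
s2 (pos 2,3,6,7,10,11,14,15): 0⊕1⊕1⊕0⊕1⊕0⊕0⊕1 = 0
s4 (pos 4,5,6,7,12,13,14,15): 0⊕0⊕1⊕0⊕1⊕1⊕0⊕1 = 0
s8 (pos 8,9,10,11,12,13,14,15): 0⊕0⊕1⊕0⊕1⊕1⊕0⊕1 = 0
Syndrome s8…s1 = 0000 → no error.
Read data bits from positions 3,5,6,7,9,10,11,12,13,14,15: 10100101101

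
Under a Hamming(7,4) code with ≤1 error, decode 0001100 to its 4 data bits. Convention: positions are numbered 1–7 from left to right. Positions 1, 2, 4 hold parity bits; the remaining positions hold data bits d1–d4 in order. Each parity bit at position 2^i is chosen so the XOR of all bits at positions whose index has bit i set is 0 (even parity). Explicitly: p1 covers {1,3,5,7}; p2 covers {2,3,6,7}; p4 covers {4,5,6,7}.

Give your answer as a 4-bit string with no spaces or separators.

0100

s1 (pos 1,3,5,7): 0⊕0⊕1⊕0 = 1
s2 (pos 2,3,6,7): 0⊕0⊕0⊕0 = 0
s4 (pos 4,5,6,7): 1⊕1⊕0⊕0 = 0
Syndrome s4…s1 = 001 → error at position 1.
Flip position 1: 0001100 → 1001100
Read data bits from positions 3,5,6,7: 0100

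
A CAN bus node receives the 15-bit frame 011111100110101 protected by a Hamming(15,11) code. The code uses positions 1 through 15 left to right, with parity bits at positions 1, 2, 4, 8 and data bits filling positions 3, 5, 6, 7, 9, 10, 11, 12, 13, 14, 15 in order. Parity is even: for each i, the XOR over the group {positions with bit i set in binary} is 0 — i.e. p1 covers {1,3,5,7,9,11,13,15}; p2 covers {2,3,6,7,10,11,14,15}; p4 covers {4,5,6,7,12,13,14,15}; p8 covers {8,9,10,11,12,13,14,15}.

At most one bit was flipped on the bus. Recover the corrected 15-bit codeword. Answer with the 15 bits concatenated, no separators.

s1 (pos 1,3,5,7,9,11,13,15): 0⊕1⊕1⊕1⊕0⊕1⊕1⊕1 = 0
s2 (pos 2,3,6,7,10,11,14,15): 1⊕1⊕1⊕1⊕1⊕1⊕0⊕1 = 1
s4 (pos 4,5,6,7,12,13,14,15): 1⊕1⊕1⊕1⊕0⊕1⊕0⊕1 = 0
s8 (pos 8,9,10,11,12,13,14,15): 0⊕0⊕1⊕1⊕0⊕1⊕0⊕1 = 0
Syndrome s8…s1 = 0010 → error at position 2.
Flip position 2: 011111100110101 → 001111100110101

001111100110101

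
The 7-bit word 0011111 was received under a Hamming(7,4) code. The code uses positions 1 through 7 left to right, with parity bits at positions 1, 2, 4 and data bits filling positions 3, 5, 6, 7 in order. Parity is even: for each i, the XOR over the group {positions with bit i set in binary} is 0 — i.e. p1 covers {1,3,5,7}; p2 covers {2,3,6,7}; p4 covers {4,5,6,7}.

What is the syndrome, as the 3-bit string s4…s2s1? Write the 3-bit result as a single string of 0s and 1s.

s1 (pos 1,3,5,7): 0⊕1⊕1⊕1 = 1
s2 (pos 2,3,6,7): 0⊕1⊕1⊕1 = 1
s4 (pos 4,5,6,7): 1⊕1⊕1⊕1 = 0
Syndrome s4…s1 = 011 → error at position 3.

011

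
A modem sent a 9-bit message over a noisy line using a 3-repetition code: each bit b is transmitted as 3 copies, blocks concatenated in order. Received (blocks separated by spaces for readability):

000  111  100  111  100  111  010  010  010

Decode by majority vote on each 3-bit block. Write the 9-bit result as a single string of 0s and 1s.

Block 1 (000): 0 ones → 0
Block 2 (111): 3 ones → 1
Block 3 (100): 1 one → 0
Block 4 (111): 3 ones → 1
Block 5 (100): 1 one → 0
Block 6 (111): 3 ones → 1
Block 7 (010): 1 one → 0
Block 8 (010): 1 one → 0
Block 9 (010): 1 one → 0

010101000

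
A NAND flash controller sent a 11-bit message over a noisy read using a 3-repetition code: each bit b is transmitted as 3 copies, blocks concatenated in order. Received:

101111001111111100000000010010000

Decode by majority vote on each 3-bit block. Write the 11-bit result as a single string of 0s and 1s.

Block 1 (101): 2 ones → 1
Block 2 (111): 3 ones → 1
Block 3 (001): 1 one → 0
Block 4 (111): 3 ones → 1
Block 5 (111): 3 ones → 1
Block 6 (100): 1 one → 0
Block 7 (000): 0 ones → 0
Block 8 (000): 0 ones → 0
Block 9 (010): 1 one → 0
Block 10 (010): 1 one → 0
Block 11 (000): 0 ones → 0

11011000000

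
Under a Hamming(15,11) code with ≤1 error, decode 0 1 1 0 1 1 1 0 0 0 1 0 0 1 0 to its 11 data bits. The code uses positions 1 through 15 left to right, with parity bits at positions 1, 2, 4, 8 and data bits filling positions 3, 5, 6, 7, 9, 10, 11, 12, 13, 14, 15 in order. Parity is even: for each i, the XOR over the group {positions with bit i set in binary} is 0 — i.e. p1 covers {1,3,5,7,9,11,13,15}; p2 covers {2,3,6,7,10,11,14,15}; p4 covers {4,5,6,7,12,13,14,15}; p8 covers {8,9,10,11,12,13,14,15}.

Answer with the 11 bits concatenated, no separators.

s1 (pos 1,3,5,7,9,11,13,15): 0⊕1⊕1⊕1⊕0⊕1⊕0⊕0 = 0
s2 (pos 2,3,6,7,10,11,14,15): 1⊕1⊕1⊕1⊕0⊕1⊕1⊕0 = 0
s4 (pos 4,5,6,7,12,13,14,15): 0⊕1⊕1⊕1⊕0⊕0⊕1⊕0 = 0
s8 (pos 8,9,10,11,12,13,14,15): 0⊕0⊕0⊕1⊕0⊕0⊕1⊕0 = 0
Syndrome s8…s1 = 0000 → no error.
Read data bits from positions 3,5,6,7,9,10,11,12,13,14,15: 11110010010

11110010010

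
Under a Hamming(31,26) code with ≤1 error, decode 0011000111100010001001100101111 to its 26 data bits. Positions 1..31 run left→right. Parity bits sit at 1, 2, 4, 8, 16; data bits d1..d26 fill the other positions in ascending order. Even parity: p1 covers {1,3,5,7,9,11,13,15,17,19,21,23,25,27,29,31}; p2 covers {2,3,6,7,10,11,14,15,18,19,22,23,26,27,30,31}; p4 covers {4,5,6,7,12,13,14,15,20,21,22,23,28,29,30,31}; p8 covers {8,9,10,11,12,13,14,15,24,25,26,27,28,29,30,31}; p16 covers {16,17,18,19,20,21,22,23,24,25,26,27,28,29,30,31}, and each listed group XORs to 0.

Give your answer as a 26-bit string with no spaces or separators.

s1 (pos 1,3,5,7,9,11,13,15,17,19,21,23,25,27,29,31): 0⊕1⊕0⊕0⊕1⊕1⊕0⊕1⊕0⊕1⊕0⊕1⊕0⊕0⊕1⊕1 = 0
s2 (pos 2,3,6,7,10,11,14,15,18,19,22,23,26,27,30,31): 0⊕1⊕0⊕0⊕1⊕1⊕0⊕1⊕0⊕1⊕1⊕1⊕1⊕0⊕1⊕1 = 0
s4 (pos 4,5,6,7,12,13,14,15,20,21,22,23,28,29,30,31): 1⊕0⊕0⊕0⊕0⊕0⊕0⊕1⊕0⊕0⊕1⊕1⊕1⊕1⊕1⊕1 = 0
s8 (pos 8,9,10,11,12,13,14,15,24,25,26,27,28,29,30,31): 1⊕1⊕1⊕1⊕0⊕0⊕0⊕1⊕0⊕0⊕1⊕0⊕1⊕1⊕1⊕1 = 0
s16 (pos 16,17,18,19,20,21,22,23,24,25,26,27,28,29,30,31): 0⊕0⊕0⊕1⊕0⊕0⊕1⊕1⊕0⊕0⊕1⊕0⊕1⊕1⊕1⊕1 = 0
Syndrome s16…s1 = 00000 → no error.
Read data bits from positions 3,5,6,7,9,10,11,12,13,14,15,17,18,19,20,21,22,23,24,25,26,27,28,29,30,31: 10001110001001001100101111

10001110001001001100101111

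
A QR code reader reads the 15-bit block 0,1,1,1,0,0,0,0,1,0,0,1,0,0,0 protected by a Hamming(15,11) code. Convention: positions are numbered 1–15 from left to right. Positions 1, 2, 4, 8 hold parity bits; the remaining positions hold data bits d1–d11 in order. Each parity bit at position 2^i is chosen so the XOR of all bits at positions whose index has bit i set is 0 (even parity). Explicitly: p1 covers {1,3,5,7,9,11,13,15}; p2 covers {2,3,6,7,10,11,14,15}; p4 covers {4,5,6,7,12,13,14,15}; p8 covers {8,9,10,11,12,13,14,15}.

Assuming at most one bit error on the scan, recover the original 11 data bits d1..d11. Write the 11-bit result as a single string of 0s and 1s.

10001001000

s1 (pos 1,3,5,7,9,11,13,15): 0⊕1⊕0⊕0⊕1⊕0⊕0⊕0 = 0
s2 (pos 2,3,6,7,10,11,14,15): 1⊕1⊕0⊕0⊕0⊕0⊕0⊕0 = 0
s4 (pos 4,5,6,7,12,13,14,15): 1⊕0⊕0⊕0⊕1⊕0⊕0⊕0 = 0
s8 (pos 8,9,10,11,12,13,14,15): 0⊕1⊕0⊕0⊕1⊕0⊕0⊕0 = 0
Syndrome s8…s1 = 0000 → no error.
Read data bits from positions 3,5,6,7,9,10,11,12,13,14,15: 10001001000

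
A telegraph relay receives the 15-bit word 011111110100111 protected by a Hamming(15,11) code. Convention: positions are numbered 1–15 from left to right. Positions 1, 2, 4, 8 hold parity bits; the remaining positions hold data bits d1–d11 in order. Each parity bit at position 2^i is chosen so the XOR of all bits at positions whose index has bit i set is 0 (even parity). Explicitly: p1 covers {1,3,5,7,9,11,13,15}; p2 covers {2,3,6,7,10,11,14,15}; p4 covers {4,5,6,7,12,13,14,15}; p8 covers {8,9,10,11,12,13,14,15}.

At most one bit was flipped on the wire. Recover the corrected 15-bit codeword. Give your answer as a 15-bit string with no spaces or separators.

s1 (pos 1,3,5,7,9,11,13,15): 0⊕1⊕1⊕1⊕0⊕0⊕1⊕1 = 1
s2 (pos 2,3,6,7,10,11,14,15): 1⊕1⊕1⊕1⊕1⊕0⊕1⊕1 = 1
s4 (pos 4,5,6,7,12,13,14,15): 1⊕1⊕1⊕1⊕0⊕1⊕1⊕1 = 1
s8 (pos 8,9,10,11,12,13,14,15): 1⊕0⊕1⊕0⊕0⊕1⊕1⊕1 = 1
Syndrome s8…s1 = 1111 → error at position 15.
Flip position 15: 011111110100111 → 011111110100110

011111110100110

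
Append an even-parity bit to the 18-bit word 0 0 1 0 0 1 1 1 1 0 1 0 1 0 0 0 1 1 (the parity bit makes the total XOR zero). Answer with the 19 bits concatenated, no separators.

0010011110101000111

XOR of the 18 data bits: 0⊕0⊕1⊕0⊕0⊕1⊕1⊕1⊕1⊕0⊕1⊕0⊕1⊕0⊕0⊕0⊕1⊕1 = 1
Parity bit = 1 (so all 19 bits XOR to 0).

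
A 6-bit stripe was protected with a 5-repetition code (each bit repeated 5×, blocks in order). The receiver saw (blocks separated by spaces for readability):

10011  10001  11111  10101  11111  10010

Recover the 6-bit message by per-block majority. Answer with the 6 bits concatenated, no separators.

Block 1 (10011): 3 ones → 1
Block 2 (10001): 2 ones → 0
Block 3 (11111): 5 ones → 1
Block 4 (10101): 3 ones → 1
Block 5 (11111): 5 ones → 1
Block 6 (10010): 2 ones → 0

101110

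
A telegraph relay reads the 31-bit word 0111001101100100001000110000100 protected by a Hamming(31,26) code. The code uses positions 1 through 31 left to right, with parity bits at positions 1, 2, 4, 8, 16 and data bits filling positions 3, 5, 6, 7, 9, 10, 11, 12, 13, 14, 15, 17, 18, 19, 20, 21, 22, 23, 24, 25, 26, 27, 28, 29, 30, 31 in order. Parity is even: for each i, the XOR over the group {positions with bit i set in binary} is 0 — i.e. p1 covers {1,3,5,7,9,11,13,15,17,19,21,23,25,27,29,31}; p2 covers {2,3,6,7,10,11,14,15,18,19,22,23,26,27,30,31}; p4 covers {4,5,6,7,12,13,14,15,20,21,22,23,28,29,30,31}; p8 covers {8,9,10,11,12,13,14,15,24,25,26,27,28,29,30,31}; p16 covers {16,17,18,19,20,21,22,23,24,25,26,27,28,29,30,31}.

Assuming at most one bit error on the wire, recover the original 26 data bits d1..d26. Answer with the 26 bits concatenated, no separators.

10010110010001000110000100

s1 (pos 1,3,5,7,9,11,13,15,17,19,21,23,25,27,29,31): 0⊕1⊕0⊕1⊕0⊕1⊕0⊕0⊕0⊕1⊕0⊕1⊕0⊕0⊕1⊕0 = 0
s2 (pos 2,3,6,7,10,11,14,15,18,19,22,23,26,27,30,31): 1⊕1⊕0⊕1⊕1⊕1⊕1⊕0⊕0⊕1⊕0⊕1⊕0⊕0⊕0⊕0 = 0
s4 (pos 4,5,6,7,12,13,14,15,20,21,22,23,28,29,30,31): 1⊕0⊕0⊕1⊕0⊕0⊕1⊕0⊕0⊕0⊕0⊕1⊕0⊕1⊕0⊕0 = 1
s8 (pos 8,9,10,11,12,13,14,15,24,25,26,27,28,29,30,31): 1⊕0⊕1⊕1⊕0⊕0⊕1⊕0⊕1⊕0⊕0⊕0⊕0⊕1⊕0⊕0 = 0
s16 (pos 16,17,18,19,20,21,22,23,24,25,26,27,28,29,30,31): 0⊕0⊕0⊕1⊕0⊕0⊕0⊕1⊕1⊕0⊕0⊕0⊕0⊕1⊕0⊕0 = 0
Syndrome s16…s1 = 00100 → error at position 4.
Flip position 4: 0111001101100100001000110000100 → 0110001101100100001000110000100
Read data bits from positions 3,5,6,7,9,10,11,12,13,14,15,17,18,19,20,21,22,23,24,25,26,27,28,29,30,31: 10010110010001000110000100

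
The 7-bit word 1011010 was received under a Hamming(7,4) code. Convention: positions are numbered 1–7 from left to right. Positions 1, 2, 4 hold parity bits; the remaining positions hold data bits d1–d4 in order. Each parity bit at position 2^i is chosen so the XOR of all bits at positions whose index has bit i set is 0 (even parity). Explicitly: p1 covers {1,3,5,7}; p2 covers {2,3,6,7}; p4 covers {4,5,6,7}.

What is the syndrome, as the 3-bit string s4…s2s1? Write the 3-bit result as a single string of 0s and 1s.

s1 (pos 1,3,5,7): 1⊕1⊕0⊕0 = 0
s2 (pos 2,3,6,7): 0⊕1⊕1⊕0 = 0
s4 (pos 4,5,6,7): 1⊕0⊕1⊕0 = 0
Syndrome s4…s1 = 000 → no error.

000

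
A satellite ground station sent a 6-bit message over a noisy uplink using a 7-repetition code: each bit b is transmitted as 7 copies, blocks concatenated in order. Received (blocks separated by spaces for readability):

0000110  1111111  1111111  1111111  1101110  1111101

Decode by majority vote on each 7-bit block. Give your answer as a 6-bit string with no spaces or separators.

Block 1 (0000110): 2 ones → 0
Block 2 (1111111): 7 ones → 1
Block 3 (1111111): 7 ones → 1
Block 4 (1111111): 7 ones → 1
Block 5 (1101110): 5 ones → 1
Block 6 (1111101): 6 ones → 1

011111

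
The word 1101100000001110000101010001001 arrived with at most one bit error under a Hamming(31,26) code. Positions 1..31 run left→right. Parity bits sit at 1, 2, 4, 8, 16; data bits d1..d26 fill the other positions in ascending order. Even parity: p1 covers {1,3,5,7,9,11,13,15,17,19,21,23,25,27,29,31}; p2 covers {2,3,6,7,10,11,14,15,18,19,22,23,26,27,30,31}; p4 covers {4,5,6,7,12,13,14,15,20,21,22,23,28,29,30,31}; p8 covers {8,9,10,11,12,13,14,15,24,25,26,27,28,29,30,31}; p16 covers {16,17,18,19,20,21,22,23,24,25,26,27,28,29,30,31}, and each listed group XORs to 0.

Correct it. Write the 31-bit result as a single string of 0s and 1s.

s1 (pos 1,3,5,7,9,11,13,15,17,19,21,23,25,27,29,31): 1⊕0⊕1⊕0⊕0⊕0⊕1⊕1⊕0⊕0⊕0⊕0⊕0⊕0⊕0⊕1 = 1
s2 (pos 2,3,6,7,10,11,14,15,18,19,22,23,26,27,30,31): 1⊕0⊕0⊕0⊕0⊕0⊕1⊕1⊕0⊕0⊕1⊕0⊕0⊕0⊕0⊕1 = 1
s4 (pos 4,5,6,7,12,13,14,15,20,21,22,23,28,29,30,31): 1⊕1⊕0⊕0⊕0⊕1⊕1⊕1⊕1⊕0⊕1⊕0⊕1⊕0⊕0⊕1 = 1
s8 (pos 8,9,10,11,12,13,14,15,24,25,26,27,28,29,30,31): 0⊕0⊕0⊕0⊕0⊕1⊕1⊕1⊕1⊕0⊕0⊕0⊕1⊕0⊕0⊕1 = 0
s16 (pos 16,17,18,19,20,21,22,23,24,25,26,27,28,29,30,31): 0⊕0⊕0⊕0⊕1⊕0⊕1⊕0⊕1⊕0⊕0⊕0⊕1⊕0⊕0⊕1 = 1
Syndrome s16…s1 = 10111 → error at position 23.
Flip position 23: 1101100000001110000101010001001 → 1101100000001110000101110001001

1101100000001110000101110001001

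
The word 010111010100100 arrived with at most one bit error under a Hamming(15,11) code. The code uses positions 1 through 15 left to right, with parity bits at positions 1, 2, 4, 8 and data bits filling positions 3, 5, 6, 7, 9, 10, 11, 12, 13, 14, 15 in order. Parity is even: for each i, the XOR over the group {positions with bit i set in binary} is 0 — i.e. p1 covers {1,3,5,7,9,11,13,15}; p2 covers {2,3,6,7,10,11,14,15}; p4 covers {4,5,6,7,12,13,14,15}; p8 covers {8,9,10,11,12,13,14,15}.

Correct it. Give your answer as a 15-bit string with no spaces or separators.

s1 (pos 1,3,5,7,9,11,13,15): 0⊕0⊕1⊕0⊕0⊕0⊕1⊕0 = 0
s2 (pos 2,3,6,7,10,11,14,15): 1⊕0⊕1⊕0⊕1⊕0⊕0⊕0 = 1
s4 (pos 4,5,6,7,12,13,14,15): 1⊕1⊕1⊕0⊕0⊕1⊕0⊕0 = 0
s8 (pos 8,9,10,11,12,13,14,15): 1⊕0⊕1⊕0⊕0⊕1⊕0⊕0 = 1
Syndrome s8…s1 = 1010 → error at position 10.
Flip position 10: 010111010100100 → 010111010000100

010111010000100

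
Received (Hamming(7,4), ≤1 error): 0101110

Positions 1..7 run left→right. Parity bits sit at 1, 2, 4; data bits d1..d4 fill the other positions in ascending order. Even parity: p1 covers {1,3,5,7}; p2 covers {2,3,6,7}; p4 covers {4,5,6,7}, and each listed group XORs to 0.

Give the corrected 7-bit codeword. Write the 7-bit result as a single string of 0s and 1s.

s1 (pos 1,3,5,7): 0⊕0⊕1⊕0 = 1
s2 (pos 2,3,6,7): 1⊕0⊕1⊕0 = 0
s4 (pos 4,5,6,7): 1⊕1⊕1⊕0 = 1
Syndrome s4…s1 = 101 → error at position 5.
Flip position 5: 0101110 → 0101010

0101010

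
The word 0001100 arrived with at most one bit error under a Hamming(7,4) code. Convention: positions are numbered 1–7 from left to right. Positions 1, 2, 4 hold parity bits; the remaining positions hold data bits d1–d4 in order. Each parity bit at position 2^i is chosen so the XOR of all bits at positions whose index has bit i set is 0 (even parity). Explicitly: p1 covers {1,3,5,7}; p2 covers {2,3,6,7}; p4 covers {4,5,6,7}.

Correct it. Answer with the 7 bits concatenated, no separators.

s1 (pos 1,3,5,7): 0⊕0⊕1⊕0 = 1
s2 (pos 2,3,6,7): 0⊕0⊕0⊕0 = 0
s4 (pos 4,5,6,7): 1⊕1⊕0⊕0 = 0
Syndrome s4…s1 = 001 → error at position 1.
Flip position 1: 0001100 → 1001100

1001100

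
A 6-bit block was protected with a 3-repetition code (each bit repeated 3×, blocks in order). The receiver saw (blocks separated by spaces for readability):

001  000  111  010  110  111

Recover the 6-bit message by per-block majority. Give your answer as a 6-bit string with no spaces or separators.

001011

Block 1 (001): 1 one → 0
Block 2 (000): 0 ones → 0
Block 3 (111): 3 ones → 1
Block 4 (010): 1 one → 0
Block 5 (110): 2 ones → 1
Block 6 (111): 3 ones → 1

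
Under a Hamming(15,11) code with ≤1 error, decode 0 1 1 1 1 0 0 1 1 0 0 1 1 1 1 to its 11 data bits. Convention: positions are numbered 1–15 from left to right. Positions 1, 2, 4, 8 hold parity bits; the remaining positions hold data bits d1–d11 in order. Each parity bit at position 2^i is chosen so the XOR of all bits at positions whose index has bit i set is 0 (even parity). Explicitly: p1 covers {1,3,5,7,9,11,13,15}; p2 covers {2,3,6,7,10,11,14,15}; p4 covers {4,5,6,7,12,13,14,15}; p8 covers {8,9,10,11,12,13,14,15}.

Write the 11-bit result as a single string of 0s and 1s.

11001001111

s1 (pos 1,3,5,7,9,11,13,15): 0⊕1⊕1⊕0⊕1⊕0⊕1⊕1 = 1
s2 (pos 2,3,6,7,10,11,14,15): 1⊕1⊕0⊕0⊕0⊕0⊕1⊕1 = 0
s4 (pos 4,5,6,7,12,13,14,15): 1⊕1⊕0⊕0⊕1⊕1⊕1⊕1 = 0
s8 (pos 8,9,10,11,12,13,14,15): 1⊕1⊕0⊕0⊕1⊕1⊕1⊕1 = 0
Syndrome s8…s1 = 0001 → error at position 1.
Flip position 1: 011110011001111 → 111110011001111
Read data bits from positions 3,5,6,7,9,10,11,12,13,14,15: 11001001111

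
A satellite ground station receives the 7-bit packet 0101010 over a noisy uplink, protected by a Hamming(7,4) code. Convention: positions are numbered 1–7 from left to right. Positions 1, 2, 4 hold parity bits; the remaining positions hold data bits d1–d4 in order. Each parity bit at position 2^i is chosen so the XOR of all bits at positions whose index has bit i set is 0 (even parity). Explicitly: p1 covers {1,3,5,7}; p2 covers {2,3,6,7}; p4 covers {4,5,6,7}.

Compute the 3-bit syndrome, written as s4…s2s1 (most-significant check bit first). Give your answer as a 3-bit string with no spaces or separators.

000

s1 (pos 1,3,5,7): 0⊕0⊕0⊕0 = 0
s2 (pos 2,3,6,7): 1⊕0⊕1⊕0 = 0
s4 (pos 4,5,6,7): 1⊕0⊕1⊕0 = 0
Syndrome s4…s1 = 000 → no error.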